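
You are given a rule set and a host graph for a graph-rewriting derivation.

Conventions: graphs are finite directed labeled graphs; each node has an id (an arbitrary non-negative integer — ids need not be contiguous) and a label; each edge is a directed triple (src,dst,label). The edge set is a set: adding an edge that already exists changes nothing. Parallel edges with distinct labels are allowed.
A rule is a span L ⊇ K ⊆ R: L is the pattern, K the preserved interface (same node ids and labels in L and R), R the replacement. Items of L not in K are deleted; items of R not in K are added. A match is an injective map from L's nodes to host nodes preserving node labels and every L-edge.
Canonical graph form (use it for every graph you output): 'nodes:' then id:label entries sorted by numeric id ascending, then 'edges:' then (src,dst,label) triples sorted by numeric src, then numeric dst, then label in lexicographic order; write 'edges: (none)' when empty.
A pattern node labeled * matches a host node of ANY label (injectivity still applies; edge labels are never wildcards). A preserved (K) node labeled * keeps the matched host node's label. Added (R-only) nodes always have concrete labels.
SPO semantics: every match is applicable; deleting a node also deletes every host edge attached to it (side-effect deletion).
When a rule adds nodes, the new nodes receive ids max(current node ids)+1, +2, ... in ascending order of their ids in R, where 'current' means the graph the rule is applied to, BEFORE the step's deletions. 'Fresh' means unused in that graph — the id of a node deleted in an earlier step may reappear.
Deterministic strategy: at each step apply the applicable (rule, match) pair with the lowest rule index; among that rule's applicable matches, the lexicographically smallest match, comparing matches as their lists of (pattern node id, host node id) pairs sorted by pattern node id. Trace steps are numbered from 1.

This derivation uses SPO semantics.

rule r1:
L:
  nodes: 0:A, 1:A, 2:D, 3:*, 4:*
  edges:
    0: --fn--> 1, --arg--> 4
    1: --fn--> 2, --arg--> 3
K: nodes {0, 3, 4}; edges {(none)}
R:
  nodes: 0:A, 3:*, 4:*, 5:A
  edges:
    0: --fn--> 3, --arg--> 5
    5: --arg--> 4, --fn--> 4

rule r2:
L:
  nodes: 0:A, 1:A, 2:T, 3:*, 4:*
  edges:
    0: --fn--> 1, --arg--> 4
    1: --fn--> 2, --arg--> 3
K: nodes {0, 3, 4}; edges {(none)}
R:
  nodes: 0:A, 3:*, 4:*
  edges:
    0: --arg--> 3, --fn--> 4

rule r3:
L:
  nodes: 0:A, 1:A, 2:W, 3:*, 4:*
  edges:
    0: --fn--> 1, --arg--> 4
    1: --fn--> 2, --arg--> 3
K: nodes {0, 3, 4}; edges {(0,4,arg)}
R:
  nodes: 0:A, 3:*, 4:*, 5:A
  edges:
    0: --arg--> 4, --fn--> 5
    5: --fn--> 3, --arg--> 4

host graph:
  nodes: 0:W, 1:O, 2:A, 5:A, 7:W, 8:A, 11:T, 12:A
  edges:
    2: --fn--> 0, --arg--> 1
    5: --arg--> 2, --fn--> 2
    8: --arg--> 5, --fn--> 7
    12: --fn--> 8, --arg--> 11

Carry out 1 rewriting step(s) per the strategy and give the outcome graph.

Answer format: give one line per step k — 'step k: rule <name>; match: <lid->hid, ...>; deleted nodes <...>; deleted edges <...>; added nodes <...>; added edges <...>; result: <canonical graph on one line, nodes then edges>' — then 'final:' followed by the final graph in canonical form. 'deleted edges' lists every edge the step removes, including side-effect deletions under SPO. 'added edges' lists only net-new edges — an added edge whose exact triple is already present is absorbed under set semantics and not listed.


step 1: rule r3; match: 0->12, 1->8, 2->7, 3->5, 4->11; deleted nodes 7, 8; deleted edges (8,5,arg); (8,7,fn); (12,8,fn); added nodes 13; added edges (12,13,fn); (13,5,fn); (13,11,arg); result: nodes: 0:W, 1:O, 2:A, 5:A, 11:T, 12:A, 13:A edges: (2,0,fn); (2,1,arg); (5,2,arg); (5,2,fn); (12,11,arg); (12,13,fn); (13,5,fn); (13,11,arg)
final:
nodes: 0:W, 1:O, 2:A, 5:A, 11:T, 12:A, 13:A
edges: (2,0,fn); (2,1,arg); (5,2,arg); (5,2,fn); (12,11,arg); (12,13,fn); (13,5,fn); (13,11,arg)


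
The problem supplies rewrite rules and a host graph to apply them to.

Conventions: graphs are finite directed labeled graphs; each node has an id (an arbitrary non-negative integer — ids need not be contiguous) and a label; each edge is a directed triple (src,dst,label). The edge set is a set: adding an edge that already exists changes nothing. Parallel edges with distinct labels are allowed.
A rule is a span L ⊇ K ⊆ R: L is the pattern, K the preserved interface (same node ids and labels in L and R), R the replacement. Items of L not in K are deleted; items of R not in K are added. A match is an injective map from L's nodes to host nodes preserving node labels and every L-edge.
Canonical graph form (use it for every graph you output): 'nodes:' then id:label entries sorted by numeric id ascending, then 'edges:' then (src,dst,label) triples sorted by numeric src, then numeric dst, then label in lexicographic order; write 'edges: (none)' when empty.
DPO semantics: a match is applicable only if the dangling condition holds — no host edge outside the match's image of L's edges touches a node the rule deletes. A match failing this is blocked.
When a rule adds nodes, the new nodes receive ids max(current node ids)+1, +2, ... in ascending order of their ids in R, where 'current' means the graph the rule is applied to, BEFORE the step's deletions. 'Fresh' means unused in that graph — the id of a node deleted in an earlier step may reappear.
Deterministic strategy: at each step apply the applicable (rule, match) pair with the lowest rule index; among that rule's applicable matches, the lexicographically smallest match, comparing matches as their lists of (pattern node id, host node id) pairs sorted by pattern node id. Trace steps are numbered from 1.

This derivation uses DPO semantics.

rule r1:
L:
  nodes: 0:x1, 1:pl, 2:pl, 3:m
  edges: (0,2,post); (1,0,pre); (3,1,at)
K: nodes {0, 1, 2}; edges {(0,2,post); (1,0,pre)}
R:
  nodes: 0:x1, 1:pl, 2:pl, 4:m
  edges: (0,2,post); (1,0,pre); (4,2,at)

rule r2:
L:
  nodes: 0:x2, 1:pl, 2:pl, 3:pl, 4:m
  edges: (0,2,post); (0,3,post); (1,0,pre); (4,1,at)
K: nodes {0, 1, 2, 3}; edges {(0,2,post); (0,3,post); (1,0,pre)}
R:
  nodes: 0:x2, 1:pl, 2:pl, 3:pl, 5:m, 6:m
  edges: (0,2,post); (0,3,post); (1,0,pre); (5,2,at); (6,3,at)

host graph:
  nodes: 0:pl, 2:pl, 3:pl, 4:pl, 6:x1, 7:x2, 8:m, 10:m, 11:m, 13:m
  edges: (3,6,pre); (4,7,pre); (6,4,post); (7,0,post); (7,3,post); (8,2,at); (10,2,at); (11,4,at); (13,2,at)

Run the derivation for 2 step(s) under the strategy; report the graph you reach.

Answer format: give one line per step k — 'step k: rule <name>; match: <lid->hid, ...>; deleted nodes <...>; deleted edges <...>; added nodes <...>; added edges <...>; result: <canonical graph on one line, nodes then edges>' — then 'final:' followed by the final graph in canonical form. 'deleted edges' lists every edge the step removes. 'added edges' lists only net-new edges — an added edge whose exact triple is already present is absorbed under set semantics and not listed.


step 1: rule r2; match: 0->7, 1->4, 2->0, 3->3, 4->11; deleted nodes 11; deleted edges (11,4,at); added nodes 14, 15; added edges (14,0,at); (15,3,at); result: nodes: 0:pl, 2:pl, 3:pl, 4:pl, 6:x1, 7:x2, 8:m, 10:m, 13:m, 14:m, 15:m edges: (3,6,pre); (4,7,pre); (6,4,post); (7,0,post); (7,3,post); (8,2,at); (10,2,at); (13,2,at); (14,0,at); (15,3,at)
step 2: rule r1; match: 0->6, 1->3, 2->4, 3->15; deleted nodes 15; deleted edges (15,3,at); added nodes 16; added edges (16,4,at); result: nodes: 0:pl, 2:pl, 3:pl, 4:pl, 6:x1, 7:x2, 8:m, 10:m, 13:m, 14:m, 16:m edges: (3,6,pre); (4,7,pre); (6,4,post); (7,0,post); (7,3,post); (8,2,at); (10,2,at); (13,2,at); (14,0,at); (16,4,at)
final:
nodes: 0:pl, 2:pl, 3:pl, 4:pl, 6:x1, 7:x2, 8:m, 10:m, 13:m, 14:m, 16:m
edges: (3,6,pre); (4,7,pre); (6,4,post); (7,0,post); (7,3,post); (8,2,at); (10,2,at); (13,2,at); (14,0,at); (16,4,at)


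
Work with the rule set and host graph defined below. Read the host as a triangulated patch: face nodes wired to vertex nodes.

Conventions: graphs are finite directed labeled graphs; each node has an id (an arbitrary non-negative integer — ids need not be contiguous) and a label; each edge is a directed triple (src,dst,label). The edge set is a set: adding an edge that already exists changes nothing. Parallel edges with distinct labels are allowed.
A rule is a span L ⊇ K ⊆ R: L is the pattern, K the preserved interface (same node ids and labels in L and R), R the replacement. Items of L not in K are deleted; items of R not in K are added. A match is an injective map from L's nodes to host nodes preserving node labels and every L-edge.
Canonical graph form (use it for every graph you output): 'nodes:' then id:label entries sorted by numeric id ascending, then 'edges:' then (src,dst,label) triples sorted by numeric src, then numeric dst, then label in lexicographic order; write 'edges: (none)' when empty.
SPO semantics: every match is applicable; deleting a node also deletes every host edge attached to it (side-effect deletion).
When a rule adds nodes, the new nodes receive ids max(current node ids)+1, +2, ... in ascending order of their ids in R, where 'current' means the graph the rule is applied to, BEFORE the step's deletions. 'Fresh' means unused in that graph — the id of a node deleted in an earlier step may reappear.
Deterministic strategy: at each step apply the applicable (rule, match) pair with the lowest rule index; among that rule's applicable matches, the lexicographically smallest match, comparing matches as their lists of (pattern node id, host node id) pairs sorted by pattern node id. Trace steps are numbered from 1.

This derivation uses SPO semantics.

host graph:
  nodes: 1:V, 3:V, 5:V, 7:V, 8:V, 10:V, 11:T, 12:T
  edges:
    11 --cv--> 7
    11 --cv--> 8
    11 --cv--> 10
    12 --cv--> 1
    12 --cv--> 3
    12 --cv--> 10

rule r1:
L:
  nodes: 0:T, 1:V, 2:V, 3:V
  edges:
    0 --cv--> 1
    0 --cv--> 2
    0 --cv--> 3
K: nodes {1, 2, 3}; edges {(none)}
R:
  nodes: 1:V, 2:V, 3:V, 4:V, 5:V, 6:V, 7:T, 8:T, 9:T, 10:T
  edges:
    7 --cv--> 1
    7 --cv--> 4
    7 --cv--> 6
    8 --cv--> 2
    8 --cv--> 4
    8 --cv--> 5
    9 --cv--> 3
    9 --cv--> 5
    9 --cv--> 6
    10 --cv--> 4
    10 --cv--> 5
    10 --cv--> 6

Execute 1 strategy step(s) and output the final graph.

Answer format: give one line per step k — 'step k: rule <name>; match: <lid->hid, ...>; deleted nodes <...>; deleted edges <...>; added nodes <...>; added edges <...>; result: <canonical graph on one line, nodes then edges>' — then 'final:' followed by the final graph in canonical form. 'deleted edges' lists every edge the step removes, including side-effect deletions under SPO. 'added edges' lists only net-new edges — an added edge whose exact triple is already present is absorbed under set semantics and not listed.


step 1: rule r1; match: 0->11, 1->7, 2->8, 3->10; deleted nodes 11; deleted edges (11,7,cv); (11,8,cv); (11,10,cv); added nodes 13, 14, 15, 16, 17, 18, 19; added edges (16,7,cv); (16,13,cv); (16,15,cv); (17,8,cv); (17,13,cv); (17,14,cv); (18,10,cv); (18,14,cv); (18,15,cv); (19,13,cv); (19,14,cv); (19,15,cv); result: nodes: 1:V, 3:V, 5:V, 7:V, 8:V, 10:V, 12:T, 13:V, 14:V, 15:V, 16:T, 17:T, 18:T, 19:T edges: (12,1,cv); (12,3,cv); (12,10,cv); (16,7,cv); (16,13,cv); (16,15,cv); (17,8,cv); (17,13,cv); (17,14,cv); (18,10,cv); (18,14,cv); (18,15,cv); (19,13,cv); (19,14,cv); (19,15,cv)
final:
nodes: 1:V, 3:V, 5:V, 7:V, 8:V, 10:V, 12:T, 13:V, 14:V, 15:V, 16:T, 17:T, 18:T, 19:T
edges: (12,1,cv); (12,3,cv); (12,10,cv); (16,7,cv); (16,13,cv); (16,15,cv); (17,8,cv); (17,13,cv); (17,14,cv); (18,10,cv); (18,14,cv); (18,15,cv); (19,13,cv); (19,14,cv); (19,15,cv)


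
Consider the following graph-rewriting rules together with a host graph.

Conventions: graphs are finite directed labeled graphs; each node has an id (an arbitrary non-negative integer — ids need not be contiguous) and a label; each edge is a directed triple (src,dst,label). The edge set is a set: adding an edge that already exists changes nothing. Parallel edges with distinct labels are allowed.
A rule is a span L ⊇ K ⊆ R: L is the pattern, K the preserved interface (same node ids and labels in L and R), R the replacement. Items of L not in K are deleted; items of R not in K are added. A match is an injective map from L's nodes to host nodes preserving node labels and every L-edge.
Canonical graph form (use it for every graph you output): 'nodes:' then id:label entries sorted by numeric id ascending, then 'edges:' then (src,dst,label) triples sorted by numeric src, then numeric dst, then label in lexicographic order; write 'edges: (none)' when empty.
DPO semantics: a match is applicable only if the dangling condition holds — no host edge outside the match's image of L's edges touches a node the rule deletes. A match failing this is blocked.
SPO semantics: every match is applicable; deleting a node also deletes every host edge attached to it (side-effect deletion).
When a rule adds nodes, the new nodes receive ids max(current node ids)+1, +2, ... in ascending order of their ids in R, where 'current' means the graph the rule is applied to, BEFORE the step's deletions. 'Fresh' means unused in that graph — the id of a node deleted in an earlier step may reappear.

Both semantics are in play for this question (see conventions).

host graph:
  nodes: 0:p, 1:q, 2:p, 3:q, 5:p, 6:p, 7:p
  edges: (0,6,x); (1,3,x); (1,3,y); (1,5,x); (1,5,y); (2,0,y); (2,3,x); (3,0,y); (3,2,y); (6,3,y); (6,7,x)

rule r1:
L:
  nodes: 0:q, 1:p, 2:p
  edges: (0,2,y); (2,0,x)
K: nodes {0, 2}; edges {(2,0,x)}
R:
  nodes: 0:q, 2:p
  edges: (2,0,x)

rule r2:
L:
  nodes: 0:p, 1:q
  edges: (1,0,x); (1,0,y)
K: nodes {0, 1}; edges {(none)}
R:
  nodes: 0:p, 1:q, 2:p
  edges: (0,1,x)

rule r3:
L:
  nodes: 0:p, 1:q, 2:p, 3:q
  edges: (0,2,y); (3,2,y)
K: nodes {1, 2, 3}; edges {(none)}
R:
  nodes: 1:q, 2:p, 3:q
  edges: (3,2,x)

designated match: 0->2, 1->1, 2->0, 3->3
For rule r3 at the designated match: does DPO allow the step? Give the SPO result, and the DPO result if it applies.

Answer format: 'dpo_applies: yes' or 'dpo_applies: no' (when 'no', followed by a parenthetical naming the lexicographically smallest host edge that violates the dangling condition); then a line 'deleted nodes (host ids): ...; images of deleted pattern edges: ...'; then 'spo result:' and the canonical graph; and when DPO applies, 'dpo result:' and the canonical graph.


dpo_applies: no
(the rule deletes node 2, which keeps host edge (2,3,x) outside the match image — the dangling condition fails, DPO blocks; SPO proceeds and side-deletes such edges)
deleted nodes (host ids): 2; images of deleted pattern edges: (2,0,y); (3,0,y)
spo result:
nodes: 0:p, 1:q, 3:q, 5:p, 6:p, 7:p
edges: (0,6,x); (1,3,x); (1,3,y); (1,5,x); (1,5,y); (3,0,x); (6,3,y); (6,7,x)


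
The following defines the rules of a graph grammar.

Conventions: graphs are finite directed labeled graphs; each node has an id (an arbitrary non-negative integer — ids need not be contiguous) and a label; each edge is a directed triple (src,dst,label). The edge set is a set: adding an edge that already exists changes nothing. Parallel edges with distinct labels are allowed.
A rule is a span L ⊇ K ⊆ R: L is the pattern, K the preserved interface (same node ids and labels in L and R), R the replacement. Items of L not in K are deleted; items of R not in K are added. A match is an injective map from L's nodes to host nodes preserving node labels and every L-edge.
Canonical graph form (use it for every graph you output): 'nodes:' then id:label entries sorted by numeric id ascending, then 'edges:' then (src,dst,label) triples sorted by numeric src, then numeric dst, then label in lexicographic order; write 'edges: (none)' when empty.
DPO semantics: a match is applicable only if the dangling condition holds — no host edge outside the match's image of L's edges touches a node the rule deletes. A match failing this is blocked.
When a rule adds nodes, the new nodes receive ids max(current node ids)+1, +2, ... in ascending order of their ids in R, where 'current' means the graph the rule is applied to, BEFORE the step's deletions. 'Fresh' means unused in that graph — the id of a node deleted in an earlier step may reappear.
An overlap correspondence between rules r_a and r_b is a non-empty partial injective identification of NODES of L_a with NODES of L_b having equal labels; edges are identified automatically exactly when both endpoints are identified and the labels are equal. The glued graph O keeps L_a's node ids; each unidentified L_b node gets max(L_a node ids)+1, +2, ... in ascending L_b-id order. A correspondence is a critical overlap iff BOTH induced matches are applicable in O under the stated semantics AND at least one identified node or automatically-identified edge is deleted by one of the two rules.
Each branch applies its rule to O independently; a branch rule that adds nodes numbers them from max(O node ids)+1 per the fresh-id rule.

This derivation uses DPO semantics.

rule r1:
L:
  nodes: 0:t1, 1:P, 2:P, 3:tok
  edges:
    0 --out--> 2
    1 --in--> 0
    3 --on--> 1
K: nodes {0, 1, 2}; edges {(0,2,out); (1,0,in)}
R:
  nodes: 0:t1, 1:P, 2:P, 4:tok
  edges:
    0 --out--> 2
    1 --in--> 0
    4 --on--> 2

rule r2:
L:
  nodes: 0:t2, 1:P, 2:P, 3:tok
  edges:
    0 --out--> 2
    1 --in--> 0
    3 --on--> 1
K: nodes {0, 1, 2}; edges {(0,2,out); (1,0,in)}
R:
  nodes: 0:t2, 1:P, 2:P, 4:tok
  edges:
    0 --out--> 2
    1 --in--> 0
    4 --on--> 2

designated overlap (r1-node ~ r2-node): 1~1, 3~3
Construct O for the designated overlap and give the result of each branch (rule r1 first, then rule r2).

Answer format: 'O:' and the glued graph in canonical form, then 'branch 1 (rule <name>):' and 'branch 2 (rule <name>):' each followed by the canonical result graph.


O:
nodes: 0:t1, 1:P, 2:P, 3:tok, 4:t2, 5:P
edges: (0,2,out); (1,0,in); (1,4,in); (3,1,on); (4,5,out)
branch 1 (rule r1):
nodes: 0:t1, 1:P, 2:P, 4:t2, 5:P, 6:tok
edges: (0,2,out); (1,0,in); (1,4,in); (4,5,out); (6,2,on)
branch 2 (rule r2):
nodes: 0:t1, 1:P, 2:P, 4:t2, 5:P, 6:tok
edges: (0,2,out); (1,0,in); (1,4,in); (4,5,out); (6,5,on)


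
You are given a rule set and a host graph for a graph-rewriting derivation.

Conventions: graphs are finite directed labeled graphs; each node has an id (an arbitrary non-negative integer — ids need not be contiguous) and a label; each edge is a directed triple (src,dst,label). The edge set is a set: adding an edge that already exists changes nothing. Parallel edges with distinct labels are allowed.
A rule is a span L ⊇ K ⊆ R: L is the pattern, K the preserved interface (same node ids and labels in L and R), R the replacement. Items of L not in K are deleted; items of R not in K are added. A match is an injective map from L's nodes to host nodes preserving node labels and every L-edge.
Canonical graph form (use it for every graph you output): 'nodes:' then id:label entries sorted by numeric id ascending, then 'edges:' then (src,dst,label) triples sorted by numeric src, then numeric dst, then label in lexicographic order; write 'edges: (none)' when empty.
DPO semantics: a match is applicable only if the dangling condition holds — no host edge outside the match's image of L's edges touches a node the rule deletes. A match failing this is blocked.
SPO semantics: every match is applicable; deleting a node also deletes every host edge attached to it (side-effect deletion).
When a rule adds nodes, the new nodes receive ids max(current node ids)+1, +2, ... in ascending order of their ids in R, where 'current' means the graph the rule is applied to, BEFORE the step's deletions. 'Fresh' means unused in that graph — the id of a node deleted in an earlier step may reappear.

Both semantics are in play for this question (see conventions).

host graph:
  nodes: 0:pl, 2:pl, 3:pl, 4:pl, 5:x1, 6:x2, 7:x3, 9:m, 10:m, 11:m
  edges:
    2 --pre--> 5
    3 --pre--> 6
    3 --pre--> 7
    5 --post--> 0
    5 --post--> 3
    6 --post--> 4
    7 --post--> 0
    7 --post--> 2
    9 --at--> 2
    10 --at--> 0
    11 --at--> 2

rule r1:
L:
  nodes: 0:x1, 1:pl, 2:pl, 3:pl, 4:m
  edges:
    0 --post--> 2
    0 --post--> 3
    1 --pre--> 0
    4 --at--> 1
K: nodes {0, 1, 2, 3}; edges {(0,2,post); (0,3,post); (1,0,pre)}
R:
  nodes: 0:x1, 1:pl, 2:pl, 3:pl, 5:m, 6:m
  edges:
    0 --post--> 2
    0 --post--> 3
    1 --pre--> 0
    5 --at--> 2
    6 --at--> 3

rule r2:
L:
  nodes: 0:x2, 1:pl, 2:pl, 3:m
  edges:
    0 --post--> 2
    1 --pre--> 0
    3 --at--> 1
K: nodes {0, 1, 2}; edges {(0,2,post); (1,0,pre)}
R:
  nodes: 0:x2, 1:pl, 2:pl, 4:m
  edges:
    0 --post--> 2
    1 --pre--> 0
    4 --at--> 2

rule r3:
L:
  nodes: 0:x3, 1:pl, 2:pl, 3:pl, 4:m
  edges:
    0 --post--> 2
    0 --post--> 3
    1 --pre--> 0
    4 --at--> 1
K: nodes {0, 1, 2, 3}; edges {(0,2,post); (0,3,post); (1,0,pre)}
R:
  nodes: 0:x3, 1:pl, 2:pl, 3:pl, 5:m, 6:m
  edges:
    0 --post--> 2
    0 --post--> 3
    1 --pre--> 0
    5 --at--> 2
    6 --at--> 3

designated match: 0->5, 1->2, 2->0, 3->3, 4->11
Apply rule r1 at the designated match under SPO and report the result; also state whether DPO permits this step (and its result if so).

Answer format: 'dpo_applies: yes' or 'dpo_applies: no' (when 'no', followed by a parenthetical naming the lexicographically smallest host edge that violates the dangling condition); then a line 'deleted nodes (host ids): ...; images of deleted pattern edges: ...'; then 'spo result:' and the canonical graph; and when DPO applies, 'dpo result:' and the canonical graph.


dpo_applies: yes
deleted nodes (host ids): 11; images of deleted pattern edges: (11,2,at)
spo result:
nodes: 0:pl, 2:pl, 3:pl, 4:pl, 5:x1, 6:x2, 7:x3, 9:m, 10:m, 12:m, 13:m
edges: (2,5,pre); (3,6,pre); (3,7,pre); (5,0,post); (5,3,post); (6,4,post); (7,0,post); (7,2,post); (9,2,at); (10,0,at); (12,0,at); (13,3,at)
dpo result:
nodes: 0:pl, 2:pl, 3:pl, 4:pl, 5:x1, 6:x2, 7:x3, 9:m, 10:m, 12:m, 13:m
edges: (2,5,pre); (3,6,pre); (3,7,pre); (5,0,post); (5,3,post); (6,4,post); (7,0,post); (7,2,post); (9,2,at); (10,0,at); (12,0,at); (13,3,at)


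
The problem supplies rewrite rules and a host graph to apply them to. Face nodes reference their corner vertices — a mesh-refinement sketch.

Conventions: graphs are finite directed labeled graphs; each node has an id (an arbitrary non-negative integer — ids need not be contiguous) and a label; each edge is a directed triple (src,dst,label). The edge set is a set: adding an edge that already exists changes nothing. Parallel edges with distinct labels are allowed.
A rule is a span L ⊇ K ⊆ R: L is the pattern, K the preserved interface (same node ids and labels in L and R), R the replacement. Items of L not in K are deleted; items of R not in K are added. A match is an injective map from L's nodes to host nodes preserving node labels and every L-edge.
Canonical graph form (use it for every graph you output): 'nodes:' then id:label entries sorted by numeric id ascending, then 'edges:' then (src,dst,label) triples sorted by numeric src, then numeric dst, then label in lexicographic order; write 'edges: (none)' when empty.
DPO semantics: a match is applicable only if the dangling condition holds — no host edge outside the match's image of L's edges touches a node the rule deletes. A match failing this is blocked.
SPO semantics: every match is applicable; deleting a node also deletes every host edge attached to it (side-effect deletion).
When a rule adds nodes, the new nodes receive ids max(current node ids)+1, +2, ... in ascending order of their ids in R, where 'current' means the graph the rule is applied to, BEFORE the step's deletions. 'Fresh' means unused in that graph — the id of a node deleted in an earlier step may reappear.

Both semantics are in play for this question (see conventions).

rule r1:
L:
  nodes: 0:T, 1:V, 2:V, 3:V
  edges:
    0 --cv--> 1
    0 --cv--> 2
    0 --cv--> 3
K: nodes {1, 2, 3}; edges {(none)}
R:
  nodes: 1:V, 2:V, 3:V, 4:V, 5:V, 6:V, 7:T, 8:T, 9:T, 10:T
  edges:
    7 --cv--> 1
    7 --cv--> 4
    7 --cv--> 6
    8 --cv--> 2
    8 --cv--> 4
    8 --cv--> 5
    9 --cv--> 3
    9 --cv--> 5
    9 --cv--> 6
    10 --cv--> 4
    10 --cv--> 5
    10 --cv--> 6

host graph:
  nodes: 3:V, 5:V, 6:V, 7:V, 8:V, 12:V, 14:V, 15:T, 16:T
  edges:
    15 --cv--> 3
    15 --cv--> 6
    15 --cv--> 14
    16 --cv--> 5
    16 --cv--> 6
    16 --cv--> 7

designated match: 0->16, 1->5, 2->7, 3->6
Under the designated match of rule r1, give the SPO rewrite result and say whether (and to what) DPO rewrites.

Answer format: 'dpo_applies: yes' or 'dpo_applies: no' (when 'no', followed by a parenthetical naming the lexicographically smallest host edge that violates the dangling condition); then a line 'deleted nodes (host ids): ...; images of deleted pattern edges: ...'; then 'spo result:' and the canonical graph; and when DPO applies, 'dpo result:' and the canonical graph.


dpo_applies: yes
deleted nodes (host ids): 16; images of deleted pattern edges: (16,5,cv); (16,6,cv); (16,7,cv)
spo result:
nodes: 3:V, 5:V, 6:V, 7:V, 8:V, 12:V, 14:V, 15:T, 17:V, 18:V, 19:V, 20:T, 21:T, 22:T, 23:T
edges: (15,3,cv); (15,6,cv); (15,14,cv); (20,5,cv); (20,17,cv); (20,19,cv); (21,7,cv); (21,17,cv); (21,18,cv); (22,6,cv); (22,18,cv); (22,19,cv); (23,17,cv); (23,18,cv); (23,19,cv)
dpo result:
nodes: 3:V, 5:V, 6:V, 7:V, 8:V, 12:V, 14:V, 15:T, 17:V, 18:V, 19:V, 20:T, 21:T, 22:T, 23:T
edges: (15,3,cv); (15,6,cv); (15,14,cv); (20,5,cv); (20,17,cv); (20,19,cv); (21,7,cv); (21,17,cv); (21,18,cv); (22,6,cv); (22,18,cv); (22,19,cv); (23,17,cv); (23,18,cv); (23,19,cv)


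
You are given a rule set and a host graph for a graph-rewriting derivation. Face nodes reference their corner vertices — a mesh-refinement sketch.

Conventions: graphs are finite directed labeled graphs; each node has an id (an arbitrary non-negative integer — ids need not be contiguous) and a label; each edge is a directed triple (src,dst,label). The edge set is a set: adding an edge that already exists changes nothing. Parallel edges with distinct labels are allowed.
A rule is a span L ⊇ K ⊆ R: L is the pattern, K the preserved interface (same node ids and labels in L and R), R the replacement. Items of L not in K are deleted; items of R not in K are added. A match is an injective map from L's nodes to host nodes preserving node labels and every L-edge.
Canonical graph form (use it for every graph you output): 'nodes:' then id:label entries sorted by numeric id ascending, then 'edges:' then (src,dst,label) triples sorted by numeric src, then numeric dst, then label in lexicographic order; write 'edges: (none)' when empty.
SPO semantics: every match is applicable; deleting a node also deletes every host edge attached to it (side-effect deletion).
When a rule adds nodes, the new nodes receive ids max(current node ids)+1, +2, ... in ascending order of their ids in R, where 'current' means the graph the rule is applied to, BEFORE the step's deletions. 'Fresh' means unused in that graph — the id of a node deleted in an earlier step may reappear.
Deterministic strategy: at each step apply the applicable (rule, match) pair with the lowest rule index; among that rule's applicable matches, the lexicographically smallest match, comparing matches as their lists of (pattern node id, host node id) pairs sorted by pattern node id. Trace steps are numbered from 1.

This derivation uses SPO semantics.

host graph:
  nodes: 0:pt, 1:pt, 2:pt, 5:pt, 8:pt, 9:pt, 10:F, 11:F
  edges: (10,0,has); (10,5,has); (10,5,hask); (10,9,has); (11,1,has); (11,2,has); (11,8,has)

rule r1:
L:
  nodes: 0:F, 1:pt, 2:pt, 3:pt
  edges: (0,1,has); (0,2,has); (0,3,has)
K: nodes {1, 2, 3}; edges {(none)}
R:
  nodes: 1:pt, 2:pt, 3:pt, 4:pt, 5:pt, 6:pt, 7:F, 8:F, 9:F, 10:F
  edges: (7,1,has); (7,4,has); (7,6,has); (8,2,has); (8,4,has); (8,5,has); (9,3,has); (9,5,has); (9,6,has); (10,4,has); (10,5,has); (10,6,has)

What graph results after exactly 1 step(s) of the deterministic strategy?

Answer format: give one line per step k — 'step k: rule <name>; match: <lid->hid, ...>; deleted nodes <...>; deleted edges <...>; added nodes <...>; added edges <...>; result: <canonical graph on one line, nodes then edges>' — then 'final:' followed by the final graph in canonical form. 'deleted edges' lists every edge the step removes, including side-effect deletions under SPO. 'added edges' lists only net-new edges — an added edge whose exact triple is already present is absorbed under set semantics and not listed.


step 1: rule r1; match: 0->10, 1->0, 2->5, 3->9; deleted nodes 10; deleted edges (10,0,has); (10,5,has); (10,5,hask); (10,9,has); added nodes 12, 13, 14, 15, 16, 17, 18; added edges (15,0,has); (15,12,has); (15,14,has); (16,5,has); (16,12,has); (16,13,has); (17,9,has); (17,13,has); (17,14,has); (18,12,has); (18,13,has); (18,14,has); result: nodes: 0:pt, 1:pt, 2:pt, 5:pt, 8:pt, 9:pt, 11:F, 12:pt, 13:pt, 14:pt, 15:F, 16:F, 17:F, 18:F edges: (11,1,has); (11,2,has); (11,8,has); (15,0,has); (15,12,has); (15,14,has); (16,5,has); (16,12,has); (16,13,has); (17,9,has); (17,13,has); (17,14,has); (18,12,has); (18,13,has); (18,14,has)
final:
nodes: 0:pt, 1:pt, 2:pt, 5:pt, 8:pt, 9:pt, 11:F, 12:pt, 13:pt, 14:pt, 15:F, 16:F, 17:F, 18:F
edges: (11,1,has); (11,2,has); (11,8,has); (15,0,has); (15,12,has); (15,14,has); (16,5,has); (16,12,has); (16,13,has); (17,9,has); (17,13,has); (17,14,has); (18,12,has); (18,13,has); (18,14,has)


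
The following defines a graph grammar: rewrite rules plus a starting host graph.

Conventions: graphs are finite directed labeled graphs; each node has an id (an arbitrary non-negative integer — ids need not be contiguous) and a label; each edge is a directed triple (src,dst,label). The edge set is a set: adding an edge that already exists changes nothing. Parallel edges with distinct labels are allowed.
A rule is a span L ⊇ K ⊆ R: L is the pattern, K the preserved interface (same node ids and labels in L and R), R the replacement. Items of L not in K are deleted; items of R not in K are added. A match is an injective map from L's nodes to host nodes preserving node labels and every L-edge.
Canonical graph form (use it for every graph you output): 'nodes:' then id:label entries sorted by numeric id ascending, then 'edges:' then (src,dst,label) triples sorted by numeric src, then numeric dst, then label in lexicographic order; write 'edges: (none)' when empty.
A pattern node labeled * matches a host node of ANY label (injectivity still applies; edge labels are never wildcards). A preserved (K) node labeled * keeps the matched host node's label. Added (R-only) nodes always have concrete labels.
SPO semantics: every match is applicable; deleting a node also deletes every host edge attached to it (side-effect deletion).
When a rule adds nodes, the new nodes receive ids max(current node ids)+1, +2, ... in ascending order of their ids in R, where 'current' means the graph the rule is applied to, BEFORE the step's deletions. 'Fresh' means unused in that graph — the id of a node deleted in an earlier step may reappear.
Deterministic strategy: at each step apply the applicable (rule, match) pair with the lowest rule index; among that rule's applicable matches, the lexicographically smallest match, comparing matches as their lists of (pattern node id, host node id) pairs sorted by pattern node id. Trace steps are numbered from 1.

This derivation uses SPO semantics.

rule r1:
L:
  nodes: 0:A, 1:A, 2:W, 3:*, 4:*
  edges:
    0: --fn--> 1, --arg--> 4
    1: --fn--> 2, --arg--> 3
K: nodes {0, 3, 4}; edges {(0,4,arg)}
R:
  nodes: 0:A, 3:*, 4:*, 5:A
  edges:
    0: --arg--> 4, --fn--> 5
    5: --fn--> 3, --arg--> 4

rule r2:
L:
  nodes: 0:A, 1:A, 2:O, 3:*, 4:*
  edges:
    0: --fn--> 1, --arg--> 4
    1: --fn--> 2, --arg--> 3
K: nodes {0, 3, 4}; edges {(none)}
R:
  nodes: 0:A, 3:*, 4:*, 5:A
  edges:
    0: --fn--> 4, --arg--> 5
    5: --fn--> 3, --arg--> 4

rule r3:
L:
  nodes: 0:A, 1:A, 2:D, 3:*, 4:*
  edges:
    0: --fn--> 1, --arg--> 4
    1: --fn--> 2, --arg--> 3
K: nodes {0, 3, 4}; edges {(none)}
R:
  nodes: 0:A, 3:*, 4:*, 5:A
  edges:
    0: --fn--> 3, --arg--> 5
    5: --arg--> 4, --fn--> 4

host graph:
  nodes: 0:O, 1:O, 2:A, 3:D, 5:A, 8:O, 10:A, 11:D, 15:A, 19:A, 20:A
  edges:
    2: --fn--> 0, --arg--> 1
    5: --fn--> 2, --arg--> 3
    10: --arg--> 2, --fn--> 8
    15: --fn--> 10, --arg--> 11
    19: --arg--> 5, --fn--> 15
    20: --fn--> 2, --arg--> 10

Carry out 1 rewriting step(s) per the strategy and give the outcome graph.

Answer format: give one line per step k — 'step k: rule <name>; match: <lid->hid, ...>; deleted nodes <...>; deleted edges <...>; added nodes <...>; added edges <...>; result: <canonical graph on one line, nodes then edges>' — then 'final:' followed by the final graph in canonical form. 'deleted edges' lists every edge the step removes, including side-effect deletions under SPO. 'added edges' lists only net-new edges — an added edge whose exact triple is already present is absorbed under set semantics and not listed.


step 1: rule r2; match: 0->5, 1->2, 2->0, 3->1, 4->3; deleted nodes 0, 2; deleted edges (2,0,fn); (2,1,arg); (5,2,fn); (5,3,arg); (10,2,arg); (20,2,fn); added nodes 21; added edges (5,3,fn); (5,21,arg); (21,1,fn); (21,3,arg); result: nodes: 1:O, 3:D, 5:A, 8:O, 10:A, 11:D, 15:A, 19:A, 20:A, 21:A edges: (5,3,fn); (5,21,arg); (10,8,fn); (15,10,fn); (15,11,arg); (19,5,arg); (19,15,fn); (20,10,arg); (21,1,fn); (21,3,arg)
final:
nodes: 1:O, 3:D, 5:A, 8:O, 10:A, 11:D, 15:A, 19:A, 20:A, 21:A
edges: (5,3,fn); (5,21,arg); (10,8,fn); (15,10,fn); (15,11,arg); (19,5,arg); (19,15,fn); (20,10,arg); (21,1,fn); (21,3,arg)


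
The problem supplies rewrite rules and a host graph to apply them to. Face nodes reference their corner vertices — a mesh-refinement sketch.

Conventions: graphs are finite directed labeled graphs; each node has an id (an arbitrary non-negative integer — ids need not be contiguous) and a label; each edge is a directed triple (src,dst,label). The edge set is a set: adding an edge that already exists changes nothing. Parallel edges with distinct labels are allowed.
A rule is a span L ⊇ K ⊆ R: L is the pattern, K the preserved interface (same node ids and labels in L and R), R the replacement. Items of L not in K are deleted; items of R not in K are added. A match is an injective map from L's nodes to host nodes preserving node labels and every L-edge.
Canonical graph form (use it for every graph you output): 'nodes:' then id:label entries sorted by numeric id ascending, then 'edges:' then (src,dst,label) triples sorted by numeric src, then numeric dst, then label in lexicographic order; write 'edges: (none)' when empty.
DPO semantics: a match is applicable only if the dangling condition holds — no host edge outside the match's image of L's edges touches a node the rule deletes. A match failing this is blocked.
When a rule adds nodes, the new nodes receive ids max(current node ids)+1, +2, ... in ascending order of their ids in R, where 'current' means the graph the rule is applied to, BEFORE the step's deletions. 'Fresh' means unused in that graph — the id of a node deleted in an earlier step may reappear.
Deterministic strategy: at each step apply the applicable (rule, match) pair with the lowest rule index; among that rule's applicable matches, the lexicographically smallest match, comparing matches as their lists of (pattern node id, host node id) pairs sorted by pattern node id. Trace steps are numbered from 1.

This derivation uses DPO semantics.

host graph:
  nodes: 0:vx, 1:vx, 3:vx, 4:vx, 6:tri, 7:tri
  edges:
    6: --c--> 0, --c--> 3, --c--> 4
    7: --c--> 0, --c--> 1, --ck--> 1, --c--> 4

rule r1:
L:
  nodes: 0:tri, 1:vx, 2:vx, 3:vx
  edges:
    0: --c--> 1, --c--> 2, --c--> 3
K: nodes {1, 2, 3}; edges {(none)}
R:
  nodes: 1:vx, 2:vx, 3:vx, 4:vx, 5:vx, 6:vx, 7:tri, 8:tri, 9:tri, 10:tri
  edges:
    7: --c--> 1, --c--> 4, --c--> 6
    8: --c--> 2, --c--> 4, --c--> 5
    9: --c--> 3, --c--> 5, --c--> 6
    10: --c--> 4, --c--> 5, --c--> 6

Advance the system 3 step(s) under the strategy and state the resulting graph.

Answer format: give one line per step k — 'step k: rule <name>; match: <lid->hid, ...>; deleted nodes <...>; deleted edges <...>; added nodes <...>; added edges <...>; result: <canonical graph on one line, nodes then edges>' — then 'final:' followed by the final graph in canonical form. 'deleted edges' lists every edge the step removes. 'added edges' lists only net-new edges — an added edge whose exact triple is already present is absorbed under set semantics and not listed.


step 1: rule r1; match: 0->6, 1->0, 2->3, 3->4; deleted nodes 6; deleted edges (6,0,c); (6,3,c); (6,4,c); added nodes 8, 9, 10, 11, 12, 13, 14; added edges (11,0,c); (11,8,c); (11,10,c); (12,3,c); (12,8,c); (12,9,c); (13,4,c); (13,9,c); (13,10,c); (14,8,c); (14,9,c); (14,10,c); result: nodes: 0:vx, 1:vx, 3:vx, 4:vx, 7:tri, 8:vx, 9:vx, 10:vx, 11:tri, 12:tri, 13:tri, 14:tri edges: (7,0,c); (7,1,c); (7,1,ck); (7,4,c); (11,0,c); (11,8,c); (11,10,c); (12,3,c); (12,8,c); (12,9,c); (13,4,c); (13,9,c); (13,10,c); (14,8,c); (14,9,c); (14,10,c)
step 2: rule r1; match: 0->11, 1->0, 2->8, 3->10; deleted nodes 11; deleted edges (11,0,c); (11,8,c); (11,10,c); added nodes 15, 16, 17, 18, 19, 20, 21; added edges (18,0,c); (18,15,c); (18,17,c); (19,8,c); (19,15,c); (19,16,c); (20,10,c); (20,16,c); (20,17,c); (21,15,c); (21,16,c); (21,17,c); result: nodes: 0:vx, 1:vx, 3:vx, 4:vx, 7:tri, 8:vx, 9:vx, 10:vx, 12:tri, 13:tri, 14:tri, 15:vx, 16:vx, 17:vx, 18:tri, 19:tri, 20:tri, 21:tri edges: (7,0,c); (7,1,c); (7,1,ck); (7,4,c); (12,3,c); (12,8,c); (12,9,c); (13,4,c); (13,9,c); (13,10,c); (14,8,c); (14,9,c); (14,10,c); (18,0,c); (18,15,c); (18,17,c); (19,8,c); (19,15,c); (19,16,c); (20,10,c); (20,16,c); (20,17,c); (21,15,c); (21,16,c); (21,17,c)
step 3: rule r1; match: 0->12, 1->3, 2->8, 3->9; deleted nodes 12; deleted edges (12,3,c); (12,8,c); (12,9,c); added nodes 22, 23, 24, 25, 26, 27, 28; added edges (25,3,c); (25,22,c); (25,24,c); (26,8,c); (26,22,c); (26,23,c); (27,9,c); (27,23,c); (27,24,c); (28,22,c); (28,23,c); (28,24,c); result: nodes: 0:vx, 1:vx, 3:vx, 4:vx, 7:tri, 8:vx, 9:vx, 10:vx, 13:tri, 14:tri, 15:vx, 16:vx, 17:vx, 18:tri, 19:tri, 20:tri, 21:tri, 22:vx, 23:vx, 24:vx, 25:tri, 26:tri, 27:tri, 28:tri edges: (7,0,c); (7,1,c); (7,1,ck); (7,4,c); (13,4,c); (13,9,c); (13,10,c); (14,8,c); (14,9,c); (14,10,c); (18,0,c); (18,15,c); (18,17,c); (19,8,c); (19,15,c); (19,16,c); (20,10,c); (20,16,c); (20,17,c); (21,15,c); (21,16,c); (21,17,c); (25,3,c); (25,22,c); (25,24,c); (26,8,c); (26,22,c); (26,23,c); (27,9,c); (27,23,c); (27,24,c); (28,22,c); (28,23,c); (28,24,c)
final:
nodes: 0:vx, 1:vx, 3:vx, 4:vx, 7:tri, 8:vx, 9:vx, 10:vx, 13:tri, 14:tri, 15:vx, 16:vx, 17:vx, 18:tri, 19:tri, 20:tri, 21:tri, 22:vx, 23:vx, 24:vx, 25:tri, 26:tri, 27:tri, 28:tri
edges: (7,0,c); (7,1,c); (7,1,ck); (7,4,c); (13,4,c); (13,9,c); (13,10,c); (14,8,c); (14,9,c); (14,10,c); (18,0,c); (18,15,c); (18,17,c); (19,8,c); (19,15,c); (19,16,c); (20,10,c); (20,16,c); (20,17,c); (21,15,c); (21,16,c); (21,17,c); (25,3,c); (25,22,c); (25,24,c); (26,8,c); (26,22,c); (26,23,c); (27,9,c); (27,23,c); (27,24,c); (28,22,c); (28,23,c); (28,24,c)


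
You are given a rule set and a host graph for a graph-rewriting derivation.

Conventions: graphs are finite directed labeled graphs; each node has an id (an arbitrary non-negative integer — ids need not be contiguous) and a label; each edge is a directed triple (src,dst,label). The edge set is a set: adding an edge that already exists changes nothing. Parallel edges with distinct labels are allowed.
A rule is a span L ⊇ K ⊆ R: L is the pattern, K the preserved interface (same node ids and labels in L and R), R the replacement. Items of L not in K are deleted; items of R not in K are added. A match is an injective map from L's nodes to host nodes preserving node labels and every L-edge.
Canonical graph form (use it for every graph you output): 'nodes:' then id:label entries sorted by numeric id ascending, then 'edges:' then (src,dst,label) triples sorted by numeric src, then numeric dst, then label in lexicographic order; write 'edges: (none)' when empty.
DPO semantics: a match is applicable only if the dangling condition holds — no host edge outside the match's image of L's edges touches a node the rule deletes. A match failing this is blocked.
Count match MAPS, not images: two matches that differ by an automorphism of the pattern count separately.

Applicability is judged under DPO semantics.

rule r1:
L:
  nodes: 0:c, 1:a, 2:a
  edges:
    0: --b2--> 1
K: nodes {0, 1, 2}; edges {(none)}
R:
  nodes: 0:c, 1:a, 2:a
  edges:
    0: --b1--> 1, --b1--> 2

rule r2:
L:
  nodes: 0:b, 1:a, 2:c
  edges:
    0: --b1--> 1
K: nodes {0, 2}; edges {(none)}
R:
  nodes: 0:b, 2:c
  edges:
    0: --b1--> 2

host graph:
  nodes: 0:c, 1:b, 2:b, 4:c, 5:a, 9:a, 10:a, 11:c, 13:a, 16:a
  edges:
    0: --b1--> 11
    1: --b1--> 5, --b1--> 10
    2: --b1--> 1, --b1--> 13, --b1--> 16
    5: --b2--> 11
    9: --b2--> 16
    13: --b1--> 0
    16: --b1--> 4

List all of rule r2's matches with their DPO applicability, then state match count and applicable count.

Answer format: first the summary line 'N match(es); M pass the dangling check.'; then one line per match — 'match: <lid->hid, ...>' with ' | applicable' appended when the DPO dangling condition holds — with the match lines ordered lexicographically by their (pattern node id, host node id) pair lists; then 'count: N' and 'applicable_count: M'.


12 match(es); 3 pass the dangling check.
match: 0->1, 1->5, 2->0
match: 0->1, 1->5, 2->4
match: 0->1, 1->5, 2->11
match: 0->1, 1->10, 2->0 | applicable
match: 0->1, 1->10, 2->4 | applicable
match: 0->1, 1->10, 2->11 | applicable
match: 0->2, 1->13, 2->0
match: 0->2, 1->13, 2->4
match: 0->2, 1->13, 2->11
match: 0->2, 1->16, 2->0
match: 0->2, 1->16, 2->4
match: 0->2, 1->16, 2->11
count: 12
applicable_count: 3
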